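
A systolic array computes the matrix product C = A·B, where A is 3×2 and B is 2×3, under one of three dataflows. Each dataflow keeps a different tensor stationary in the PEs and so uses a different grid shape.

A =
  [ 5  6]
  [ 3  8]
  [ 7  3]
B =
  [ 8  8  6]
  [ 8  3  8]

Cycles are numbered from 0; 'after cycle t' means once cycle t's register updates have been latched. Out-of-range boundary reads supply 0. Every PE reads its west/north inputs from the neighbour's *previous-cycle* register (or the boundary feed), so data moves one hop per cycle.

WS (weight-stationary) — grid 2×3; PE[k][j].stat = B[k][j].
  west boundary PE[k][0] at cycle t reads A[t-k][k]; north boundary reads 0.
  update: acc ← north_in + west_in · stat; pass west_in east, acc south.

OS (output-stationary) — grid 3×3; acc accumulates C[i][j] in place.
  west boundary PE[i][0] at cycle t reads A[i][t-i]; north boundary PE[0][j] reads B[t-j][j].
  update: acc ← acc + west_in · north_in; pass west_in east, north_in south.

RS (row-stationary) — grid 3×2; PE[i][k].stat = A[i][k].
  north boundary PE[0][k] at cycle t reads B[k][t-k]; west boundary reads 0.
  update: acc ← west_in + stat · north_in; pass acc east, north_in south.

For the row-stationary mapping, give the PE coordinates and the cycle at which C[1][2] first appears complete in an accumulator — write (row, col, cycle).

RS: C[1][2] accumulates in PE[1][1]:
  c0 r1c1: 0 / 0 / 0
  c1 r1c1: 0 / 0 / 0
  c2 r1c1: 88 / 88 / 8
  c3 r1c1: 48 / 48 / 3
  c4 r1c1: 82 / 82 / 8

(row, col, cycle) = (1, 1, 4)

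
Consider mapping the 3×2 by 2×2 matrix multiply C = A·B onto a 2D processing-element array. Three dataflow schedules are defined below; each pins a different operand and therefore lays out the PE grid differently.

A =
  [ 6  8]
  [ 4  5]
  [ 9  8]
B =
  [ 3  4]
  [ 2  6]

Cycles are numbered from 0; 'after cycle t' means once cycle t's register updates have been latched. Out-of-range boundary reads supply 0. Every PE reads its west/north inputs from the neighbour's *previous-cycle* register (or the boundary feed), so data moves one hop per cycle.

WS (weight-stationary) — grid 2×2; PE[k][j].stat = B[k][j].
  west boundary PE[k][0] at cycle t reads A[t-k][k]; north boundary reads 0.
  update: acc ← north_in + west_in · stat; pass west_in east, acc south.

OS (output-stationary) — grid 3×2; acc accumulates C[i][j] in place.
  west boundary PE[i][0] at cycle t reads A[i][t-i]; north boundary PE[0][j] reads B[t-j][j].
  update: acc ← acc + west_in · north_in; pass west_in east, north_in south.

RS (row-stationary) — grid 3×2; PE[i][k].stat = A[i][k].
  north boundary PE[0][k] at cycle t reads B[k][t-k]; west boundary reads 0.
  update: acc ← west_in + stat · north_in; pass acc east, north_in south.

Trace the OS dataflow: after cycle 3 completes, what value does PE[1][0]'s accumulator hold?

OS (3×2). Following PE[1][0] plus its west/north inputs:
  cycle 0: PE[0][0] → acc 18, east 6, south 3
  cycle 0: PE[1][0] → acc 0, east 0, south 0
  cycle 1: PE[0][0] → acc 34, east 8, south 2
  cycle 1: PE[1][0] → acc 12, east 4, south 3
  cycle 2: PE[0][0] → acc 34, east 0, south 0
  cycle 2: PE[1][0] → acc 22, east 5, south 2
  cycle 3: PE[0][0] → acc 34, east 0, south 0
  cycle 3: PE[1][0] → acc 22, east 0, south 0

PE[1][0].acc = 22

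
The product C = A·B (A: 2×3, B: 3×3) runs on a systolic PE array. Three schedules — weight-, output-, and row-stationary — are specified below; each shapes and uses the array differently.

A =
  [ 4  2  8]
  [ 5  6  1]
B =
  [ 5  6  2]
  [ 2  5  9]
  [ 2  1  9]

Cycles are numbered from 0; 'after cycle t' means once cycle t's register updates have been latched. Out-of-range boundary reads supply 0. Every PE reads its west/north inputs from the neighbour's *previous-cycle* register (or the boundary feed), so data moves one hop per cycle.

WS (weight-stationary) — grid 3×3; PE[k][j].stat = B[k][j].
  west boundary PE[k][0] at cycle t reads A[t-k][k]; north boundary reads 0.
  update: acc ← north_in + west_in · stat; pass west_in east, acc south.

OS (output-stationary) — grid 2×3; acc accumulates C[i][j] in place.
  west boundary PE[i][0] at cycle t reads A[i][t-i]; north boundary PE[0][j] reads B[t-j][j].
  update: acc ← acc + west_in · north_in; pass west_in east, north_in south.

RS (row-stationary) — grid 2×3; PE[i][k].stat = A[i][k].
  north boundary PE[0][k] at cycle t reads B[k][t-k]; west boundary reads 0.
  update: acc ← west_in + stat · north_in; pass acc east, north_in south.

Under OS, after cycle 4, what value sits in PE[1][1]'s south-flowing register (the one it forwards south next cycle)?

register = 1

OS on a 2×3 grid — tracing PE[1][1] and its feeders:
  after 0 — PE[0][1] acc=0, pass-E 0, pass-S 0
  after 0 — PE[1][0] acc=0, pass-E 0, pass-S 0
  after 0 — PE[1][1] acc=0, pass-E 0, pass-S 0
  after 1 — PE[0][1] acc=24, pass-E 4, pass-S 6
  after 1 — PE[1][0] acc=25, pass-E 5, pass-S 5
  after 1 — PE[1][1] acc=0, pass-E 0, pass-S 0
  after 2 — PE[0][1] acc=34, pass-E 2, pass-S 5
  after 2 — PE[1][0] acc=37, pass-E 6, pass-S 2
  after 2 — PE[1][1] acc=30, pass-E 5, pass-S 6
  after 3 — PE[0][1] acc=42, pass-E 8, pass-S 1
  after 3 — PE[1][0] acc=39, pass-E 1, pass-S 2
  after 3 — PE[1][1] acc=60, pass-E 6, pass-S 5
  after 4 — PE[0][1] acc=42, pass-E 0, pass-S 0
  after 4 — PE[1][0] acc=39, pass-E 0, pass-S 0
  after 4 — PE[1][1] acc=61, pass-E 1, pass-S 1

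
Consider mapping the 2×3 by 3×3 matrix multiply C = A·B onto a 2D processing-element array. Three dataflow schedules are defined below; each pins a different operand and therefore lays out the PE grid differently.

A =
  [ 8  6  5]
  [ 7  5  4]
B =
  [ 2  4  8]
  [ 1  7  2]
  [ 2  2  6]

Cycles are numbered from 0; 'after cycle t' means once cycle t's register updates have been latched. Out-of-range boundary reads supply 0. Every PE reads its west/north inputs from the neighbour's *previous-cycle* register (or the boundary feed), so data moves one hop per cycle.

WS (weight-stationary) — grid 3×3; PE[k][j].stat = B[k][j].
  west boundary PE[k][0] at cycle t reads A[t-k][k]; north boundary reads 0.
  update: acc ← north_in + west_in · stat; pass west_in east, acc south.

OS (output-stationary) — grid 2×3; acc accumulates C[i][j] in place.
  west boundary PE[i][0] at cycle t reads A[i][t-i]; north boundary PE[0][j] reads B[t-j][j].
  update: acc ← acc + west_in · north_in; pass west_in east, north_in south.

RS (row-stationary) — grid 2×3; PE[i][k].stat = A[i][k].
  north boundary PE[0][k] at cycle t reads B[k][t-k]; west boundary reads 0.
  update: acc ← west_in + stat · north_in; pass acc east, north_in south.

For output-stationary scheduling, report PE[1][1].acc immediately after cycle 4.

PE[1][1].acc = 71

OS (2×3). Following PE[1][1] plus its west/north inputs:
  0: (0,1).acc=0  regs=<0,0>
  0: (1,0).acc=0  regs=<0,0>
  0: (1,1).acc=0  regs=<0,0>
  1: (0,1).acc=32  regs=<8,4>
  1: (1,0).acc=14  regs=<7,2>
  1: (1,1).acc=0  regs=<0,0>
  2: (0,1).acc=74  regs=<6,7>
  2: (1,0).acc=19  regs=<5,1>
  2: (1,1).acc=28  regs=<7,4>
  3: (0,1).acc=84  regs=<5,2>
  3: (1,0).acc=27  regs=<4,2>
  3: (1,1).acc=63  regs=<5,7>
  4: (0,1).acc=84  regs=<0,0>
  4: (1,0).acc=27  regs=<0,0>
  4: (1,1).acc=71  regs=<4,2>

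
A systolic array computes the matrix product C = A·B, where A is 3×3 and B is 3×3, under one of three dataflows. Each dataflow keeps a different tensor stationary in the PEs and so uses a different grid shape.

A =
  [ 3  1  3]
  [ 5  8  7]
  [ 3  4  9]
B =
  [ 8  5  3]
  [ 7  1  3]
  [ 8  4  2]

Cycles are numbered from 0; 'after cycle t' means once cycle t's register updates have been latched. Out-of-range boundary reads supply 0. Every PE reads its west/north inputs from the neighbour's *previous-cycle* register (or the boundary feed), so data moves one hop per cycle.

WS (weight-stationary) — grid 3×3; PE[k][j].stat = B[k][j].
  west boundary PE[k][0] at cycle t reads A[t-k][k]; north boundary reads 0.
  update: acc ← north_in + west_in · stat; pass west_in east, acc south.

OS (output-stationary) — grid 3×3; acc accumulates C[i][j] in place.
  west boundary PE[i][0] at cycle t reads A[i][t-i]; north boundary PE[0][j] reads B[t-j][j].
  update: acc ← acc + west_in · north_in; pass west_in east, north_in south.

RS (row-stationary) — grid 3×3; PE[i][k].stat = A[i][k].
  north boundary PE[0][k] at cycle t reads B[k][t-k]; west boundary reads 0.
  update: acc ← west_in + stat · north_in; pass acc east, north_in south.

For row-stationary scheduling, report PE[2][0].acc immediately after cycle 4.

RS 3×3: PE[2][0] cycle-by-cycle (with neighbour feeds):
  [0] (1,0) acc=0 (h:0 v:0)
  [0] (2,0) acc=0 (h:0 v:0)
  [1] (1,0) acc=40 (h:40 v:8)
  [1] (2,0) acc=0 (h:0 v:0)
  [2] (1,0) acc=25 (h:25 v:5)
  [2] (2,0) acc=24 (h:24 v:8)
  [3] (1,0) acc=15 (h:15 v:3)
  [3] (2,0) acc=15 (h:15 v:5)
  [4] (1,0) acc=0 (h:0 v:0)
  [4] (2,0) acc=9 (h:9 v:3)

PE[2][0].acc = 9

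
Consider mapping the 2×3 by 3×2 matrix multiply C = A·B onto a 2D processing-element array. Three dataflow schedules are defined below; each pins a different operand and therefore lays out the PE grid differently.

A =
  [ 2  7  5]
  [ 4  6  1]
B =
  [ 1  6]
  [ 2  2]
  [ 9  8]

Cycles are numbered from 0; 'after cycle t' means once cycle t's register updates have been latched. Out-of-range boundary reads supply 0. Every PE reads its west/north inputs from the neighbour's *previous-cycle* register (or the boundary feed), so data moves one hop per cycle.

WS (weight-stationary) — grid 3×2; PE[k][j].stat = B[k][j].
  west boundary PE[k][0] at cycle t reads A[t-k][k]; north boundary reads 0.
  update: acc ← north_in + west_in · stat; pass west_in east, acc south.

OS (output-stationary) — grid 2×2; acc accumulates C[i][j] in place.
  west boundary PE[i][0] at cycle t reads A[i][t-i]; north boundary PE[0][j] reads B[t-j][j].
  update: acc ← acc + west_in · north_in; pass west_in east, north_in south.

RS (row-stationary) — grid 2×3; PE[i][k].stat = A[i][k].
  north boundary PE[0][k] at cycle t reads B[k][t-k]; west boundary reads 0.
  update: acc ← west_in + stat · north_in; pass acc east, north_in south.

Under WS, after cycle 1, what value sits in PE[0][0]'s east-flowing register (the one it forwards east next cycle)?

Tracing WS — 3×2 array, target PE[0][0]:
  c0 r0c0: 2 / 2 / 2
  c1 r0c0: 4 / 4 / 4

register = 4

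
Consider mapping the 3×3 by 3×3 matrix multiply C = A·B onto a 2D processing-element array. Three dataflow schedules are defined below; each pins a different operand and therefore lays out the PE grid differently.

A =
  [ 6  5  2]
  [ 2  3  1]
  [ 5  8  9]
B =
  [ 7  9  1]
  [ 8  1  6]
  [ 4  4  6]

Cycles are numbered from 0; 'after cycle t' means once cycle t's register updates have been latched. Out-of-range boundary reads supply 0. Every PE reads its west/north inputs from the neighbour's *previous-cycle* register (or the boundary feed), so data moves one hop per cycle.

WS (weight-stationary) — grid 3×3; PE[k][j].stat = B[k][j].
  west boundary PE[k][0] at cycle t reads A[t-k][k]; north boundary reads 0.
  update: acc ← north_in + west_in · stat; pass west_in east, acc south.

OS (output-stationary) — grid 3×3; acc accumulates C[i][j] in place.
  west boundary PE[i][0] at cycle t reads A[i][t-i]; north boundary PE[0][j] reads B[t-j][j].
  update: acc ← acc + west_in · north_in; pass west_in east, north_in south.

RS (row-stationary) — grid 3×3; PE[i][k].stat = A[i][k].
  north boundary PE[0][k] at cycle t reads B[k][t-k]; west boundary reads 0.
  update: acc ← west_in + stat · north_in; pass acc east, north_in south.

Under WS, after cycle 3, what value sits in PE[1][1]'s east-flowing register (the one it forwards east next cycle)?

register = 3

Tracing WS — 3×3 array, target PE[1][1]:
  @0  [0,1]  acc 0  |  →0  ↓0
  @0  [1,0]  acc 0  |  →0  ↓0
  @0  [1,1]  acc 0  |  →0  ↓0
  @1  [0,1]  acc 54  |  →6  ↓54
  @1  [1,0]  acc 82  |  →5  ↓82
  @1  [1,1]  acc 0  |  →0  ↓0
  @2  [0,1]  acc 18  |  →2  ↓18
  @2  [1,0]  acc 38  |  →3  ↓38
  @2  [1,1]  acc 59  |  →5  ↓59
  @3  [0,1]  acc 45  |  →5  ↓45
  @3  [1,0]  acc 99  |  →8  ↓99
  @3  [1,1]  acc 21  |  →3  ↓21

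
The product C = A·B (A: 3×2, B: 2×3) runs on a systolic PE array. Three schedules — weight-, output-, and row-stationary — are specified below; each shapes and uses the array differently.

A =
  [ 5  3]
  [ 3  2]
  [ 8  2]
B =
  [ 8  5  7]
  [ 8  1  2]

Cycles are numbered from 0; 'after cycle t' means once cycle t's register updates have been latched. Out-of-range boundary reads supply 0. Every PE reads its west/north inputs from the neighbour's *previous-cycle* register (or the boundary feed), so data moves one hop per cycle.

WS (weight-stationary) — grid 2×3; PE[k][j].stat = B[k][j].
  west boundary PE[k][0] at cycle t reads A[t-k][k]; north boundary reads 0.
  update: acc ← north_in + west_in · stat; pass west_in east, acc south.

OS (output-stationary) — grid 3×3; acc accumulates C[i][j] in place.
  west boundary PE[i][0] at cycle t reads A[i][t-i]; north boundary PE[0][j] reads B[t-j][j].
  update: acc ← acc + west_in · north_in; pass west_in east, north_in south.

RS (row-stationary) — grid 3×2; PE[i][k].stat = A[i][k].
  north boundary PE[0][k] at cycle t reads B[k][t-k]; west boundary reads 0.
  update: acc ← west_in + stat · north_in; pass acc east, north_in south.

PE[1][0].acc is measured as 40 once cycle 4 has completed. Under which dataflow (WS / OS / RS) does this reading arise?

dataflow = OS

WS [2×3] PE[1][0] across cycles:
  @0  [1,0]  acc 0  |  →0  ↓0
  @1  [1,0]  acc 64  |  →3  ↓64
  @2  [1,0]  acc 40  |  →2  ↓40
  @3  [1,0]  acc 80  |  →2  ↓80
  @4  [1,0]  acc 0  |  →0  ↓0
OS [3×3] PE[1][0] across cycles:
  @0  [1,0]  acc 0  |  →0  ↓0
  @1  [1,0]  acc 24  |  →3  ↓8
  @2  [1,0]  acc 40  |  →2  ↓8
  @3  [1,0]  acc 40  |  →0  ↓0
  @4  [1,0]  acc 40  |  →0  ↓0
RS [3×2] PE[1][0] across cycles:
  @0  [1,0]  acc 0  |  →0  ↓0
  @1  [1,0]  acc 24  |  →24  ↓8
  @2  [1,0]  acc 15  |  →15  ↓5
  @3  [1,0]  acc 21  |  →21  ↓7
  @4  [1,0]  acc 0  |  →0  ↓0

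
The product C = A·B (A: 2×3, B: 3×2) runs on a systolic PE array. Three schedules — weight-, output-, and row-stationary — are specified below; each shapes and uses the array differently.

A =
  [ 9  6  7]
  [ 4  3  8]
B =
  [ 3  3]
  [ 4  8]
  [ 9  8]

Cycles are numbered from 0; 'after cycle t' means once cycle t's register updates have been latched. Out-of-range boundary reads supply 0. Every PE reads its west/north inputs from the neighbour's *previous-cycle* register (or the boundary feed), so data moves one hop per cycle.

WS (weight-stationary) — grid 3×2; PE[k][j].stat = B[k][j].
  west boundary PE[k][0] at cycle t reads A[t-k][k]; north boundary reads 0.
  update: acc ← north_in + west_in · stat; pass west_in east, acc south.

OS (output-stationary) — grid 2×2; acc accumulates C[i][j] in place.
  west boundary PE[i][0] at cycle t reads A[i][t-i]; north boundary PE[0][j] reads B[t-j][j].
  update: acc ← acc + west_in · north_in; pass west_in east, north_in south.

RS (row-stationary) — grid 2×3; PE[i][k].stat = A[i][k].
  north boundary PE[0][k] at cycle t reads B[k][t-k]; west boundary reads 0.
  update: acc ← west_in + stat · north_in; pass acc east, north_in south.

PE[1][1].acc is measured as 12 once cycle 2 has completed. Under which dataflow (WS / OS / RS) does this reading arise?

dataflow = OS

WS [3×2] PE[1][1] across cycles:
  c0 r1c1: 0 / 0 / 0
  c1 r1c1: 0 / 0 / 0
  c2 r1c1: 75 / 6 / 75
OS [2×2] PE[1][1] across cycles:
  c0 r1c1: 0 / 0 / 0
  c1 r1c1: 0 / 0 / 0
  c2 r1c1: 12 / 4 / 3
RS [2×3] PE[1][1] across cycles:
  c0 r1c1: 0 / 0 / 0
  c1 r1c1: 0 / 0 / 0
  c2 r1c1: 24 / 24 / 4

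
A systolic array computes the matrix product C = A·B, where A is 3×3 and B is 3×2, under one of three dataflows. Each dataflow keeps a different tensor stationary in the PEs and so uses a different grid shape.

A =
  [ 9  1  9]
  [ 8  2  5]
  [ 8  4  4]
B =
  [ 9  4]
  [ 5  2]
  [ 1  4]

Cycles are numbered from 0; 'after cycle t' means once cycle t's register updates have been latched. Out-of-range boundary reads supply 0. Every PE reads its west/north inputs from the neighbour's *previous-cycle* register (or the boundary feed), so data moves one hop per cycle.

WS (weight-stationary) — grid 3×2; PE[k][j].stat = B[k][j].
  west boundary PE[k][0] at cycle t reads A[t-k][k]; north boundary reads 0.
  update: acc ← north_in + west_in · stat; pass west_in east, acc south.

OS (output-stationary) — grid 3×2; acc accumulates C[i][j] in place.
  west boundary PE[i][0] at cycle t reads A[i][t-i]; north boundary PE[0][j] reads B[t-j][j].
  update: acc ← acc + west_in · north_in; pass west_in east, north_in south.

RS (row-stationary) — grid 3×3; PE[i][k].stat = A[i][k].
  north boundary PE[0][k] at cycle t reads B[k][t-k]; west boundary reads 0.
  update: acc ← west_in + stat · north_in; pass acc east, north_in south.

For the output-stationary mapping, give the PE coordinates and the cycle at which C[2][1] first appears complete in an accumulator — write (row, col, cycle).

(row, col, cycle) = (2, 1, 5)

OS — PE[2][1] is where C[2][1] collects:
  step 0 · PE2,1: acc=0; fwd→0 fwd↓0
  step 1 · PE2,1: acc=0; fwd→0 fwd↓0
  step 2 · PE2,1: acc=0; fwd→0 fwd↓0
  step 3 · PE2,1: acc=32; fwd→8 fwd↓4
  step 4 · PE2,1: acc=40; fwd→4 fwd↓2
  step 5 · PE2,1: acc=56; fwd→4 fwd↓4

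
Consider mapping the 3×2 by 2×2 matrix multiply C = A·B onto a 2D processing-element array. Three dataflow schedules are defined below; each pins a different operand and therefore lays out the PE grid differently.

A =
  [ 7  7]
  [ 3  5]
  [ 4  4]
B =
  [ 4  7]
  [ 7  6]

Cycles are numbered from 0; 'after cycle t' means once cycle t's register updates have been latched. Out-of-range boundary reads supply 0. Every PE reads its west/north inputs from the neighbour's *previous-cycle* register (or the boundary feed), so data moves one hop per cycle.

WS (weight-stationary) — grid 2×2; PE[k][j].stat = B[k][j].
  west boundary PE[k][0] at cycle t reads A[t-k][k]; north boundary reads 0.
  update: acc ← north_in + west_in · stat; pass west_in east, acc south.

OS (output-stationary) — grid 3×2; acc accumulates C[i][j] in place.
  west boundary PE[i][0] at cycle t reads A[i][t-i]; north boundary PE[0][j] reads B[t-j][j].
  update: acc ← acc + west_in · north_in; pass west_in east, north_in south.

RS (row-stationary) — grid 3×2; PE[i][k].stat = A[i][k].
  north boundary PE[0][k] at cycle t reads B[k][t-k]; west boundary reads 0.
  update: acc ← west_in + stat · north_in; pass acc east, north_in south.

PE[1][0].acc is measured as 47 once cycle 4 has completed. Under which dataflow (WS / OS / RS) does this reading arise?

WS (2×2 grid), PE[1][0]:
  c0 r1c0: 0 / 0 / 0
  c1 r1c0: 77 / 7 / 77
  c2 r1c0: 47 / 5 / 47
  c3 r1c0: 44 / 4 / 44
  c4 r1c0: 0 / 0 / 0
OS (3×2 grid), PE[1][0]:
  c0 r1c0: 0 / 0 / 0
  c1 r1c0: 12 / 3 / 4
  c2 r1c0: 47 / 5 / 7
  c3 r1c0: 47 / 0 / 0
  c4 r1c0: 47 / 0 / 0
RS (3×2 grid), PE[1][0]:
  c0 r1c0: 0 / 0 / 0
  c1 r1c0: 12 / 12 / 4
  c2 r1c0: 21 / 21 / 7
  c3 r1c0: 0 / 0 / 0
  c4 r1c0: 0 / 0 / 0

dataflow = OS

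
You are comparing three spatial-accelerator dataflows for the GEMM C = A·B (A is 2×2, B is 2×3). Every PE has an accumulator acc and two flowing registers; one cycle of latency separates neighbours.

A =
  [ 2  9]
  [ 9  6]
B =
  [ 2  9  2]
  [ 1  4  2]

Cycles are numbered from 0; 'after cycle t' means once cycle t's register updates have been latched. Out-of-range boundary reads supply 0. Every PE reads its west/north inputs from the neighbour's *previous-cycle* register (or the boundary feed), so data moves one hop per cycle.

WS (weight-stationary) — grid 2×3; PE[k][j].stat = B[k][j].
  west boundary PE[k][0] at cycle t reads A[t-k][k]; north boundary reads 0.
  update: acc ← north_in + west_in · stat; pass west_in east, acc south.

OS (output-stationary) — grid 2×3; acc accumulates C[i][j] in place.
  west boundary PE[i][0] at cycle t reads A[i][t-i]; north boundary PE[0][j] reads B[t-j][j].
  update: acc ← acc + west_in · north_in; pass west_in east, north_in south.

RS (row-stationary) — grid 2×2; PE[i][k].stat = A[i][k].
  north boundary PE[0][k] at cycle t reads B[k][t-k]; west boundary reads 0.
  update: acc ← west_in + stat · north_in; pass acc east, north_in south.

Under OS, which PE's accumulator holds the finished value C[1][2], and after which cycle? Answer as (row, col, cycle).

OS: C[1][2] accumulates in PE[1][2]:
  c0 r1c2: 0 / 0 / 0
  c1 r1c2: 0 / 0 / 0
  c2 r1c2: 0 / 0 / 0
  c3 r1c2: 18 / 9 / 2
  c4 r1c2: 30 / 6 / 2

(row, col, cycle) = (1, 2, 4)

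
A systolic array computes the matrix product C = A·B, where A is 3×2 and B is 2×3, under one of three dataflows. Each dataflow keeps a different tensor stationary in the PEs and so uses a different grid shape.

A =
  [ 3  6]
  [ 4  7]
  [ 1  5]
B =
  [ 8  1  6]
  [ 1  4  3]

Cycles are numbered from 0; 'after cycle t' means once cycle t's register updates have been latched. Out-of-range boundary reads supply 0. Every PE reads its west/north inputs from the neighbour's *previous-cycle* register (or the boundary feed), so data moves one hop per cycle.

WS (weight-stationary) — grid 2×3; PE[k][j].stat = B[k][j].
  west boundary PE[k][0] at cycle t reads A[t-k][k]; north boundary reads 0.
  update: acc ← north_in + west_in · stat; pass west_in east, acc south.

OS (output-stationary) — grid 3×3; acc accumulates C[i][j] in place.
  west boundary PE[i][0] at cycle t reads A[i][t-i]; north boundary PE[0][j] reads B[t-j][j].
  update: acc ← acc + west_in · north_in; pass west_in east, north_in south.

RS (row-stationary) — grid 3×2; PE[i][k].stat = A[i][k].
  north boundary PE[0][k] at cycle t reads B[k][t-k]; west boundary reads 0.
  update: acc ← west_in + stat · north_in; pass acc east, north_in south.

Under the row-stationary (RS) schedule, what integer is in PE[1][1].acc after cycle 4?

PE[1][1].acc = 45

Tracing RS — 3×2 array, target PE[1][1]:
  0: (0,1).acc=0  regs=<0,0>
  0: (1,0).acc=0  regs=<0,0>
  0: (1,1).acc=0  regs=<0,0>
  1: (0,1).acc=30  regs=<30,1>
  1: (1,0).acc=32  regs=<32,8>
  1: (1,1).acc=0  regs=<0,0>
  2: (0,1).acc=27  regs=<27,4>
  2: (1,0).acc=4  regs=<4,1>
  2: (1,1).acc=39  regs=<39,1>
  3: (0,1).acc=36  regs=<36,3>
  3: (1,0).acc=24  regs=<24,6>
  3: (1,1).acc=32  regs=<32,4>
  4: (0,1).acc=0  regs=<0,0>
  4: (1,0).acc=0  regs=<0,0>
  4: (1,1).acc=45  regs=<45,3>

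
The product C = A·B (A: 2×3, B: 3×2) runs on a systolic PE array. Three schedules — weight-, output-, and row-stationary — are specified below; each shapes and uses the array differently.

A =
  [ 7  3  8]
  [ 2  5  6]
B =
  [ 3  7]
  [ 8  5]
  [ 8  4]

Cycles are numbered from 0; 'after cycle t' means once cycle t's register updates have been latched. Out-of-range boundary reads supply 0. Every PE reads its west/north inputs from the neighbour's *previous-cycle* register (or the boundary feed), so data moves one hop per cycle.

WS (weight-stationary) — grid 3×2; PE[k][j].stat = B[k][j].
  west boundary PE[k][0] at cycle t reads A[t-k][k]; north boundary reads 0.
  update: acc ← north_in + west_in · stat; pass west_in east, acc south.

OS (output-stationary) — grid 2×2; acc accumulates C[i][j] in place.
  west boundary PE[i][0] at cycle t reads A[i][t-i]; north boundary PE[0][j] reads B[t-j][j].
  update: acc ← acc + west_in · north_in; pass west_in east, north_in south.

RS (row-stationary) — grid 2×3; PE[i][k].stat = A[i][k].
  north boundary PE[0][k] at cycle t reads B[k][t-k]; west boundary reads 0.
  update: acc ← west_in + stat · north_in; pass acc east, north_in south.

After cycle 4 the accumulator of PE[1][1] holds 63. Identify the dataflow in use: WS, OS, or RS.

WS (3×2 grid), PE[1][1]:
  cycle 0: PE[1][1] → acc 0, east 0, south 0
  cycle 1: PE[1][1] → acc 0, east 0, south 0
  cycle 2: PE[1][1] → acc 64, east 3, south 64
  cycle 3: PE[1][1] → acc 39, east 5, south 39
  cycle 4: PE[1][1] → acc 0, east 0, south 0
OS (2×2 grid), PE[1][1]:
  cycle 0: PE[1][1] → acc 0, east 0, south 0
  cycle 1: PE[1][1] → acc 0, east 0, south 0
  cycle 2: PE[1][1] → acc 14, east 2, south 7
  cycle 3: PE[1][1] → acc 39, east 5, south 5
  cycle 4: PE[1][1] → acc 63, east 6, south 4
RS (2×3 grid), PE[1][1]:
  cycle 0: PE[1][1] → acc 0, east 0, south 0
  cycle 1: PE[1][1] → acc 0, east 0, south 0
  cycle 2: PE[1][1] → acc 46, east 46, south 8
  cycle 3: PE[1][1] → acc 39, east 39, south 5
  cycle 4: PE[1][1] → acc 0, east 0, south 0

dataflow = OS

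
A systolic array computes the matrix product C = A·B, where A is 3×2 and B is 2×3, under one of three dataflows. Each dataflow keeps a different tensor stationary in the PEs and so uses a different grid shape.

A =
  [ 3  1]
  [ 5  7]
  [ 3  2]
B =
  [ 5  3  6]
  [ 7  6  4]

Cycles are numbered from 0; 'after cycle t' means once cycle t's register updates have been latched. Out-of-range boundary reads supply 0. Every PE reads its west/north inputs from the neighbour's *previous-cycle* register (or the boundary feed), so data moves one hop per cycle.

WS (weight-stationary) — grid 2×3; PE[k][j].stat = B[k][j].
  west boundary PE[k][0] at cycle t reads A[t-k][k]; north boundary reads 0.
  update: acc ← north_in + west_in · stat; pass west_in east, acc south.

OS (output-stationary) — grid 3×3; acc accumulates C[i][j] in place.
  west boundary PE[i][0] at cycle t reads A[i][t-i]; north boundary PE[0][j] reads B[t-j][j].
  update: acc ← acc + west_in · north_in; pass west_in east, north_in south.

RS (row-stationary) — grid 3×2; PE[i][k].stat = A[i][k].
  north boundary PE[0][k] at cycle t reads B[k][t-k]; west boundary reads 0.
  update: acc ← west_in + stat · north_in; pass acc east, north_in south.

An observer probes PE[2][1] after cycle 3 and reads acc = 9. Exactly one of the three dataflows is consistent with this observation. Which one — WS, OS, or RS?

dataflow = OS

— WS: 2×3 array has no PE[2][1].
OS (3×3 grid), PE[2][1]:
  cycle 0: PE[2][1] → acc 0, east 0, south 0
  cycle 1: PE[2][1] → acc 0, east 0, south 0
  cycle 2: PE[2][1] → acc 0, east 0, south 0
  cycle 3: PE[2][1] → acc 9, east 3, south 3
RS (3×2 grid), PE[2][1]:
  cycle 0: PE[2][1] → acc 0, east 0, south 0
  cycle 1: PE[2][1] → acc 0, east 0, south 0
  cycle 2: PE[2][1] → acc 0, east 0, south 0
  cycle 3: PE[2][1] → acc 29, east 29, south 7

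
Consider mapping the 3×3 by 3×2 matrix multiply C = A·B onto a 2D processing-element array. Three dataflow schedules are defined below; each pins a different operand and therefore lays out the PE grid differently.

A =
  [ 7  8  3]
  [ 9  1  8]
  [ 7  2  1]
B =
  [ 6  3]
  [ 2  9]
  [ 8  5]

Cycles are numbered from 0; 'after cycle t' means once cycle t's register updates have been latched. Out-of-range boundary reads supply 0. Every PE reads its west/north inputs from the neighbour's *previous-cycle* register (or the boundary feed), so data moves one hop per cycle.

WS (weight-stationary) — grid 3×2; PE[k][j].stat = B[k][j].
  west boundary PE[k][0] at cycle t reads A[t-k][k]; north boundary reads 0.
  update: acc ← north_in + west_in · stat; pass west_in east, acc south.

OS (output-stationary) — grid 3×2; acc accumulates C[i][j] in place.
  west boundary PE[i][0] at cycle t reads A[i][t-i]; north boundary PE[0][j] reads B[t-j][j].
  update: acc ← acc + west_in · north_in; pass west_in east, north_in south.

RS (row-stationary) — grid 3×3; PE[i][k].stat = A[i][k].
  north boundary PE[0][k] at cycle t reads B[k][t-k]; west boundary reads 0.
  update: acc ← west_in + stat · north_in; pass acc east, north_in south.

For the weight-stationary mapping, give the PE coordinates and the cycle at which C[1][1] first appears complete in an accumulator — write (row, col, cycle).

WS: C[1][1] accumulates in PE[2][1]:
  cycle 0: PE[2][1] → acc 0, east 0, south 0
  cycle 1: PE[2][1] → acc 0, east 0, south 0
  cycle 2: PE[2][1] → acc 0, east 0, south 0
  cycle 3: PE[2][1] → acc 108, east 3, south 108
  cycle 4: PE[2][1] → acc 76, east 8, south 76

(row, col, cycle) = (2, 1, 4)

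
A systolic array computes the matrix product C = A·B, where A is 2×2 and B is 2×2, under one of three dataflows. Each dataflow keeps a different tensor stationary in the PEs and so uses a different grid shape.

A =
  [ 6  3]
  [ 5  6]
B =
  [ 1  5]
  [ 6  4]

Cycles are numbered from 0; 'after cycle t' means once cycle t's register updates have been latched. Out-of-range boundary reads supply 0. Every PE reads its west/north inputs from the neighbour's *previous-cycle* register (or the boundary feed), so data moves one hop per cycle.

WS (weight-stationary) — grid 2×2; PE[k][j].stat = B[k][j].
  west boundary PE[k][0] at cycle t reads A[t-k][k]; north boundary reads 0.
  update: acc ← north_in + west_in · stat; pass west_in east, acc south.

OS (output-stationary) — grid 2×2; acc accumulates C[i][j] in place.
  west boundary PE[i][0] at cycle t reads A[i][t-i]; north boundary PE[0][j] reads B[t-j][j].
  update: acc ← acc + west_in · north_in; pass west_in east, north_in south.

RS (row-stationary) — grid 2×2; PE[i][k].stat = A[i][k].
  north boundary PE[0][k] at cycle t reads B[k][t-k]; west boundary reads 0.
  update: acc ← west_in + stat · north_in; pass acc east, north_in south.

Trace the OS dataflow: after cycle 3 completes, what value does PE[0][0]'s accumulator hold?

OS on a 2×2 grid — tracing PE[0][0] and its feeders:
  @0  [0,0]  acc 6  |  →6  ↓1
  @1  [0,0]  acc 24  |  →3  ↓6
  @2  [0,0]  acc 24  |  →0  ↓0
  @3  [0,0]  acc 24  |  →0  ↓0

PE[0][0].acc = 24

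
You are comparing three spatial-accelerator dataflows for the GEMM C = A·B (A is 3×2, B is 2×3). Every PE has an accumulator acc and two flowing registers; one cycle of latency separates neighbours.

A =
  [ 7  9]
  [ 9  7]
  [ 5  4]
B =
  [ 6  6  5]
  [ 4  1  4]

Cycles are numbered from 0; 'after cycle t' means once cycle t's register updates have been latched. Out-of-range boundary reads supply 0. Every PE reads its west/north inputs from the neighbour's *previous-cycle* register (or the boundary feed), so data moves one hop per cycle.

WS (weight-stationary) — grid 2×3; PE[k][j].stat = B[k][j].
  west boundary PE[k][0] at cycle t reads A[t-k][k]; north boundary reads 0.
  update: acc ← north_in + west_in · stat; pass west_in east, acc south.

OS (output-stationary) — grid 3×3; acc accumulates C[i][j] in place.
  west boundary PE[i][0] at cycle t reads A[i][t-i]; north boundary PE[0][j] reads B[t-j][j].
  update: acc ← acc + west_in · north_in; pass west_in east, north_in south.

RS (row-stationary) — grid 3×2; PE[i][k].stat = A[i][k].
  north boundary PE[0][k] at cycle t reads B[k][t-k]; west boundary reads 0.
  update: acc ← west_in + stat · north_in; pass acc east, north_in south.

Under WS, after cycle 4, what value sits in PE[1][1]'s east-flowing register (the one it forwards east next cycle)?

register = 4

WS (2×3). Following PE[1][1] plus its west/north inputs:
  t=0 PE[0][1]: acc=0 h=0 v=0
  t=0 PE[1][0]: acc=0 h=0 v=0
  t=0 PE[1][1]: acc=0 h=0 v=0
  t=1 PE[0][1]: acc=42 h=7 v=42
  t=1 PE[1][0]: acc=78 h=9 v=78
  t=1 PE[1][1]: acc=0 h=0 v=0
  t=2 PE[0][1]: acc=54 h=9 v=54
  t=2 PE[1][0]: acc=82 h=7 v=82
  t=2 PE[1][1]: acc=51 h=9 v=51
  t=3 PE[0][1]: acc=30 h=5 v=30
  t=3 PE[1][0]: acc=46 h=4 v=46
  t=3 PE[1][1]: acc=61 h=7 v=61
  t=4 PE[0][1]: acc=0 h=0 v=0
  t=4 PE[1][0]: acc=0 h=0 v=0
  t=4 PE[1][1]: acc=34 h=4 v=34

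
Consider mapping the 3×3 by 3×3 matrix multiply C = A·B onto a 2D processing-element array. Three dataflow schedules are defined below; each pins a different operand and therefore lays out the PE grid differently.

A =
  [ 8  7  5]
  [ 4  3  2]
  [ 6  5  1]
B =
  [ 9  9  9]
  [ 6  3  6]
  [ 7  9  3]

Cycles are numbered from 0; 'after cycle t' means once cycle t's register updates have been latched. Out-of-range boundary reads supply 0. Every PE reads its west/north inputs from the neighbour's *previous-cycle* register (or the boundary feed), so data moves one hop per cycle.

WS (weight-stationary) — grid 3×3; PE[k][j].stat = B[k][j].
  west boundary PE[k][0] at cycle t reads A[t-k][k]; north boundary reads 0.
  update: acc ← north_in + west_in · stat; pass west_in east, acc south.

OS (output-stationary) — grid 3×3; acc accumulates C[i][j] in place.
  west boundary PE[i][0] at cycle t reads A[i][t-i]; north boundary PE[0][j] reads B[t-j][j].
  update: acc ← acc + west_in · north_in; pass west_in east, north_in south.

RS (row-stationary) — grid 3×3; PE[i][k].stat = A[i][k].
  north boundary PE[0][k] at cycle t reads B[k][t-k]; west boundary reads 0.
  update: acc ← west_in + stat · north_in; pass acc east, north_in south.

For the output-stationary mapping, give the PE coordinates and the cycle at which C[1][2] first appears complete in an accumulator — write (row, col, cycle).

Under OS, C[1][2] lands at PE[1][2]:
  step 0 · PE1,2: acc=0; fwd→0 fwd↓0
  step 1 · PE1,2: acc=0; fwd→0 fwd↓0
  step 2 · PE1,2: acc=0; fwd→0 fwd↓0
  step 3 · PE1,2: acc=36; fwd→4 fwd↓9
  step 4 · PE1,2: acc=54; fwd→3 fwd↓6
  step 5 · PE1,2: acc=60; fwd→2 fwd↓3

(row, col, cycle) = (1, 2, 5)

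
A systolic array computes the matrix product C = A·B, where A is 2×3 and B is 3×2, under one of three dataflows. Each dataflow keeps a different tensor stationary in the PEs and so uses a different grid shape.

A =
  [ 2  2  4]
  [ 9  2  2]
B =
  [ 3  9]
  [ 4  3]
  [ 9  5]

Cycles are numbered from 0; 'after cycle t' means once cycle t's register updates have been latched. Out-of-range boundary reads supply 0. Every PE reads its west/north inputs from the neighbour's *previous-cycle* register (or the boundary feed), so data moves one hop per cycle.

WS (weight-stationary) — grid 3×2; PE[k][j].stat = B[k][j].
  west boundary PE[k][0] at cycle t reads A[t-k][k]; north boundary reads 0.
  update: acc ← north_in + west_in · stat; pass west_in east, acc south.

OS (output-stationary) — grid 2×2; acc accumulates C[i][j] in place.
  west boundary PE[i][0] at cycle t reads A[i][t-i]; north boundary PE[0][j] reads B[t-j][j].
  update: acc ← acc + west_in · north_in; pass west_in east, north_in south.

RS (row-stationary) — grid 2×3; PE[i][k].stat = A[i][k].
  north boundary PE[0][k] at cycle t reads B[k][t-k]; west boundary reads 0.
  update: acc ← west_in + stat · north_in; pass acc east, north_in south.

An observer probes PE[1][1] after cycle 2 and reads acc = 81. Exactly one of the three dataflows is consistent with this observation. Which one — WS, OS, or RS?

WS [3×2] PE[1][1] across cycles:
  @0  [1,1]  acc 0  |  →0  ↓0
  @1  [1,1]  acc 0  |  →0  ↓0
  @2  [1,1]  acc 24  |  →2  ↓24
OS [2×2] PE[1][1] across cycles:
  @0  [1,1]  acc 0  |  →0  ↓0
  @1  [1,1]  acc 0  |  →0  ↓0
  @2  [1,1]  acc 81  |  →9  ↓9
RS [2×3] PE[1][1] across cycles:
  @0  [1,1]  acc 0  |  →0  ↓0
  @1  [1,1]  acc 0  |  →0  ↓0
  @2  [1,1]  acc 35  |  →35  ↓4

dataflow = OS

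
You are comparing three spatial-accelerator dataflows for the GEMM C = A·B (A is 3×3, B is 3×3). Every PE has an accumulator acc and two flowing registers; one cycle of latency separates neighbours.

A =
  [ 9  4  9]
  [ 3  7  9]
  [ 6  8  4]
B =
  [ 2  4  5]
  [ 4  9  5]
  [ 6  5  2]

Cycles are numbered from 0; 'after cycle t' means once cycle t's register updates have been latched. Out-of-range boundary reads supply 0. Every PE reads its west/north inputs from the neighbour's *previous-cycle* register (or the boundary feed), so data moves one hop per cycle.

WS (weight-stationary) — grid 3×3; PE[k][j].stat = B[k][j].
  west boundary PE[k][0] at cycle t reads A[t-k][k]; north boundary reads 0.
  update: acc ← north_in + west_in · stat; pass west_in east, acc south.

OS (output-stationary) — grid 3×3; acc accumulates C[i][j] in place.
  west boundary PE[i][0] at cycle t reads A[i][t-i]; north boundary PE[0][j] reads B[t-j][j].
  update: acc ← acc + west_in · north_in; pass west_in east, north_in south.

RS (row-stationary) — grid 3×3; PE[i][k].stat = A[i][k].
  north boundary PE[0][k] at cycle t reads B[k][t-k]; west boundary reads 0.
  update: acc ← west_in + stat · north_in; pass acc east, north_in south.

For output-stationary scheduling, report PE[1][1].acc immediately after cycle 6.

OS 3×3: PE[1][1] cycle-by-cycle (with neighbour feeds):
  cycle 0: PE[0][1] → acc 0, east 0, south 0
  cycle 0: PE[1][0] → acc 0, east 0, south 0
  cycle 0: PE[1][1] → acc 0, east 0, south 0
  cycle 1: PE[0][1] → acc 36, east 9, south 4
  cycle 1: PE[1][0] → acc 6, east 3, south 2
  cycle 1: PE[1][1] → acc 0, east 0, south 0
  cycle 2: PE[0][1] → acc 72, east 4, south 9
  cycle 2: PE[1][0] → acc 34, east 7, south 4
  cycle 2: PE[1][1] → acc 12, east 3, south 4
  cycle 3: PE[0][1] → acc 117, east 9, south 5
  cycle 3: PE[1][0] → acc 88, east 9, south 6
  cycle 3: PE[1][1] → acc 75, east 7, south 9
  cycle 4: PE[0][1] → acc 117, east 0, south 0
  cycle 4: PE[1][0] → acc 88, east 0, south 0
  cycle 4: PE[1][1] → acc 120, east 9, south 5
  cycle 5: PE[0][1] → acc 117, east 0, south 0
  cycle 5: PE[1][0] → acc 88, east 0, south 0
  cycle 5: PE[1][1] → acc 120, east 0, south 0
  cycle 6: PE[0][1] → acc 117, east 0, south 0
  cycle 6: PE[1][0] → acc 88, east 0, south 0
  cycle 6: PE[1][1] → acc 120, east 0, south 0

PE[1][1].acc = 120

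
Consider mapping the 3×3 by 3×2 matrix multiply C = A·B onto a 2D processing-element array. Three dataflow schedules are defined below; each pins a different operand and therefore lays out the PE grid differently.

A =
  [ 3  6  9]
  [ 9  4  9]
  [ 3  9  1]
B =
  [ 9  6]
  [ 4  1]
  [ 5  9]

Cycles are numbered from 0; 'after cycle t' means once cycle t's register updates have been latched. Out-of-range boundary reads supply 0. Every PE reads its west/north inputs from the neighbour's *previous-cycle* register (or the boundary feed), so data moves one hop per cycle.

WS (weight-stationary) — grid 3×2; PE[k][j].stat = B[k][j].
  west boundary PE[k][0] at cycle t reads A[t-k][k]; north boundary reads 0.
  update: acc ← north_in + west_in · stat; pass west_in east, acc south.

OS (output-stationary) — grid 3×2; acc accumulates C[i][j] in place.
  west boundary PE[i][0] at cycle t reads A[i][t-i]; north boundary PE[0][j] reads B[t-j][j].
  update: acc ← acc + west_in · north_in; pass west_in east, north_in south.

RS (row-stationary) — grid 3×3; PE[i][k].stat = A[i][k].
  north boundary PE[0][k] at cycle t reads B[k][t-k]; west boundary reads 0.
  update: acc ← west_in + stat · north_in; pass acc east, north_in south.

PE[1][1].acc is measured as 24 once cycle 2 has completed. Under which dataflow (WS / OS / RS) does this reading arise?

WS (3×2 grid), PE[1][1]:
  c0 r1c1: 0 / 0 / 0
  c1 r1c1: 0 / 0 / 0
  c2 r1c1: 24 / 6 / 24
OS (3×2 grid), PE[1][1]:
  c0 r1c1: 0 / 0 / 0
  c1 r1c1: 0 / 0 / 0
  c2 r1c1: 54 / 9 / 6
RS (3×3 grid), PE[1][1]:
  c0 r1c1: 0 / 0 / 0
  c1 r1c1: 0 / 0 / 0
  c2 r1c1: 97 / 97 / 4

dataflow = WS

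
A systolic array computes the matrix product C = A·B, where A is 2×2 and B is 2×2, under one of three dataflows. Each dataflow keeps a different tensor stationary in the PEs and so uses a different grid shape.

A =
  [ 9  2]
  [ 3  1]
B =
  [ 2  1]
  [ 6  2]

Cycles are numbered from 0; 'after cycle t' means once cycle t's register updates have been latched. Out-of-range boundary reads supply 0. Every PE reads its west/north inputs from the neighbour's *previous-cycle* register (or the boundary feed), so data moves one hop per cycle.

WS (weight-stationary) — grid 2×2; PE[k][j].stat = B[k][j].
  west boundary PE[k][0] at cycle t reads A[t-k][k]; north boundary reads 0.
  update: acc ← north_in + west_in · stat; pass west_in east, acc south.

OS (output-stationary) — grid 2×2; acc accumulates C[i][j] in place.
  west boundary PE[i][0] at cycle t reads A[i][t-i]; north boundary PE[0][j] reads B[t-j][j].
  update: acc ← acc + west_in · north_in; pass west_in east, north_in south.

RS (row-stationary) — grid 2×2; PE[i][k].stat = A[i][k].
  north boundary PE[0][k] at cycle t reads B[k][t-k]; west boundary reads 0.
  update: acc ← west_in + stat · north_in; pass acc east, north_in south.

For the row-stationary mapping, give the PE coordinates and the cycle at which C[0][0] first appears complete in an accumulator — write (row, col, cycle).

RS — PE[0][1] is where C[0][0] collects:
  after 0 — PE[0][1] acc=0, pass-E 0, pass-S 0
  after 1 — PE[0][1] acc=30, pass-E 30, pass-S 6

(row, col, cycle) = (0, 1, 1)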